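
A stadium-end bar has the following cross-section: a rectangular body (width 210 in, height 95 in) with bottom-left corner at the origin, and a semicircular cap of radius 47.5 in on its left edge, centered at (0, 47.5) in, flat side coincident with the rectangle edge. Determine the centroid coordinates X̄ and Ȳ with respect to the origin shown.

Part | A | x̄ᵢ | ȳᵢ | A·x̄ᵢ | A·ȳᵢ
rectangular body | 19950.00 | 105.00 | 47.50 | 2094750.00 | 947625.00
semicircular end | 3544.11 | -20.16 | 47.50 | -71447.92 | 168345.19
Σ | 23494.11 |  |  | 2023302.08 | 1115970.19
X̄ = 2023302.08 / 23494.11 = 86.12 in
Ȳ = 1115970.19 / 23494.11 = 47.50 in

X̄ = 86.12 in, Ȳ = 47.50 in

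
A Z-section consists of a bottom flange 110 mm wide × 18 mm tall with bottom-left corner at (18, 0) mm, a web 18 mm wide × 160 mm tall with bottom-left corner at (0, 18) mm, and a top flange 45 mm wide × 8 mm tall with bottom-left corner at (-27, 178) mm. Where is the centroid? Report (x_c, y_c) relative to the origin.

x_c = 32.34 mm, y_c = 70.03 mm

Part | A | x̄ᵢ | ȳᵢ | A·x̄ᵢ | A·ȳᵢ
bottom flange | 1980.00 | 73.00 | 9.00 | 144540.00 | 17820.00
web | 2880.00 | 9.00 | 98.00 | 25920.00 | 282240.00
top flange | 360.00 | -4.50 | 182.00 | -1620.00 | 65520.00
Σ | 5220.00 |  |  | 168840.00 | 365580.00
x_c = 168840.00 / 5220.00 = 32.34 mm
y_c = 365580.00 / 5220.00 = 70.03 mm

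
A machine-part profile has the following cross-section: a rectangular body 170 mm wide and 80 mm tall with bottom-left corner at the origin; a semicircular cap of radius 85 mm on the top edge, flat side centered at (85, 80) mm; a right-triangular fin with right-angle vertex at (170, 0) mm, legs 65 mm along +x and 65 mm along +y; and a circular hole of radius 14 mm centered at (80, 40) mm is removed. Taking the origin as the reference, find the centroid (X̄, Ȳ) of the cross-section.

rectangular body: A = 170 × 80 = 13600.00, centroid at (85.00, 40.00).
semicircular top: A = ½π·85² = 11349.00, centroid at (85.00, 116.08).
triangular fin: A = ½·65·65 = 2112.50, centroid at (191.67, 21.67).
hole: A = −π·14² = -615.75, centroid at (80.00, 40.00).
ΣA = 26445.75 mm²
ΣAX̄ = (13600.00)(85.00) + (11349.00)(85.00) + (2112.50)(191.67) + (-615.75)(80.00) = 2476300.95 mm³
ΣAȲ = (13600.00)(40.00) + (11349.00)(116.08) + (2112.50)(21.67) + (-615.75)(40.00) = 1882477.69 mm³
X̄ = 2476300.95 / 26445.75 = 93.64 mm
Ȳ = 1882477.69 / 26445.75 = 71.18 mm

X̄ = 93.64 mm, Ȳ = 71.18 mm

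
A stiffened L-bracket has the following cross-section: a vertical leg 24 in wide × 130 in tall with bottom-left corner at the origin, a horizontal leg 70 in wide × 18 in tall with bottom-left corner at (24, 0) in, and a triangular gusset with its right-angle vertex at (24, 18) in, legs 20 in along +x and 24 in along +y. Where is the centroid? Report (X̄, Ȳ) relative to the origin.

X̄ = 25.79 in, Ȳ = 47.70 in

Part | A | x̄ᵢ | ȳᵢ | A·x̄ᵢ | A·ȳᵢ
vertical leg | 3120.00 | 12.00 | 65.00 | 37440.00 | 202800.00
horizontal leg | 1260.00 | 59.00 | 9.00 | 74340.00 | 11340.00
gusset | 240.00 | 30.67 | 26.00 | 7360.00 | 6240.00
Σ | 4620.00 |  |  | 119140.00 | 220380.00
X̄ = 119140.00 / 4620.00 = 25.79 in
Ȳ = 220380.00 / 4620.00 = 47.70 in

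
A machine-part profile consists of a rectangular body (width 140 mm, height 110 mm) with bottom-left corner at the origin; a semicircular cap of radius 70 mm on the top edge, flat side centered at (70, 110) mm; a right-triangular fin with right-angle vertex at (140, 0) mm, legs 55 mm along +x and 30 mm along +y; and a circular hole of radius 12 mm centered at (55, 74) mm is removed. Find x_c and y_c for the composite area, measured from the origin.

rectangular body: A = 140 × 110 = 15400.00, centroid at (70.00, 55.00).
semicircular top: A = ½π·70² = 7696.90, centroid at (70.00, 139.71).
triangular fin: A = ½·55·30 = 825.00, centroid at (158.33, 10.00).
hole: A = −π·12² = -452.39, centroid at (55.00, 74.00).
ΣA = 23469.51 mm², ΣAx_c = 1722526.73 mm³, ΣAy_c = 1897099.08 mm³.
x_c = 1722526.73/23469.51 = 73.39 mm; y_c = 1897099.08/23469.51 = 80.83 mm.

x_c = 73.39 mm, y_c = 80.83 mm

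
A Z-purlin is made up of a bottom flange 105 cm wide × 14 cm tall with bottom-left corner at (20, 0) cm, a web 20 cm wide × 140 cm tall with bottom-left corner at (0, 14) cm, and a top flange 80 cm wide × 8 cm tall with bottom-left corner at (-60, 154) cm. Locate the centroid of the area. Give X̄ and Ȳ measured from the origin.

X̄ = 24.80 cm, Ȳ = 70.59 cm

Part | A | x̄ᵢ | ȳᵢ | A·x̄ᵢ | A·ȳᵢ
bottom flange | 1470.00 | 72.50 | 7.00 | 106575.00 | 10290.00
web | 2800.00 | 10.00 | 84.00 | 28000.00 | 235200.00
top flange | 640.00 | -20.00 | 158.00 | -12800.00 | 101120.00
Σ | 4910.00 |  |  | 121775.00 | 346610.00
X̄ = 121775.00 / 4910.00 = 24.80 cm
Ȳ = 346610.00 / 4910.00 = 70.59 cm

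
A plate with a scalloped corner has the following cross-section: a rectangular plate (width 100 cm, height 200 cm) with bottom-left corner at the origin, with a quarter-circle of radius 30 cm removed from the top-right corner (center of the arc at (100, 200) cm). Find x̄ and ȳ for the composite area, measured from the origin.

x̄ = 48.63 cm, ȳ = 96.80 cm

plate: A = 100 × 200 = 20000.00, centroid at (50.00, 100.00).
removed quarter-circle: A = −¼π·30² = -706.86, centroid at (87.27, 187.27).
ΣA = 19293.14 cm², ΣAx̄ = 938314.17 cm³, ΣAȳ = 1867628.33 cm³.
x̄ = 938314.17/19293.14 = 48.63 cm; ȳ = 1867628.33/19293.14 = 96.80 cm.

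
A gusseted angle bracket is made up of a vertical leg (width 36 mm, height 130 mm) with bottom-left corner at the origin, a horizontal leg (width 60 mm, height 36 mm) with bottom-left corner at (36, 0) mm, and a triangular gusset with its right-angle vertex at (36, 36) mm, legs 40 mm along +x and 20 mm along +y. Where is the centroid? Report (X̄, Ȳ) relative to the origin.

Part | A | x̄ᵢ | ȳᵢ | A·x̄ᵢ | A·ȳᵢ
vertical leg | 4680.00 | 18.00 | 65.00 | 84240.00 | 304200.00
horizontal leg | 2160.00 | 66.00 | 18.00 | 142560.00 | 38880.00
gusset | 400.00 | 49.33 | 42.67 | 19733.33 | 17066.67
Σ | 7240.00 |  |  | 246533.33 | 360146.67
X̄ = 246533.33 / 7240.00 = 34.05 mm
Ȳ = 360146.67 / 7240.00 = 49.74 mm

X̄ = 34.05 mm, Ȳ = 49.74 mm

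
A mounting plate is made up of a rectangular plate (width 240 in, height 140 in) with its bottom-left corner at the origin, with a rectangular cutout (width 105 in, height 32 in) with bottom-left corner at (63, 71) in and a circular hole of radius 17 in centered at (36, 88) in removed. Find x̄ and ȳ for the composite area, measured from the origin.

plate: A = 240 × 140 = 33600.00, centroid at (120.00, 70.00).
hole 1: A = −(105 × 32) = -3360.00, centroid at (115.50, 87.00).
hole 2: A = −π·17² = -907.92, centroid at (36.00, 88.00).
ΣA = 29332.08 in²
ΣAx̄ = (33600.00)(120.00) + (-3360.00)(115.50) + (-907.92)(36.00) = 3611234.87 in³
ΣAȳ = (33600.00)(70.00) + (-3360.00)(87.00) + (-907.92)(88.00) = 1979783.02 in³
x̄ = 3611234.87 / 29332.08 = 123.12 in
ȳ = 1979783.02 / 29332.08 = 67.50 in

x̄ = 123.12 in, ȳ = 67.50 in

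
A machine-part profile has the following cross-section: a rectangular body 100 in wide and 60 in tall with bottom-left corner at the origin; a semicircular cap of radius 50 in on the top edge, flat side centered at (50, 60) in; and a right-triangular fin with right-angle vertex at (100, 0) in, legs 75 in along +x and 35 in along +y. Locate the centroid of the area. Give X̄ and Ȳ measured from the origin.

X̄ = 58.76 in, Ȳ = 45.76 in

Part | A | x̄ᵢ | ȳᵢ | A·x̄ᵢ | A·ȳᵢ
rectangular body | 6000.00 | 50.00 | 30.00 | 300000.00 | 180000.00
semicircular top | 3926.99 | 50.00 | 81.22 | 196349.54 | 318952.78
triangular fin | 1312.50 | 125.00 | 11.67 | 164062.50 | 15312.50
Σ | 11239.49 |  |  | 660412.04 | 514265.28
X̄ = 660412.04 / 11239.49 = 58.76 in
Ȳ = 514265.28 / 11239.49 = 45.76 in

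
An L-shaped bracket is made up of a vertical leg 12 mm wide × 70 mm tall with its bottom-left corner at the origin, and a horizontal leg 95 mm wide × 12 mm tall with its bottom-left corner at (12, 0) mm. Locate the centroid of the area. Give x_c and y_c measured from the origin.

vertical leg: A = 12 × 70 = 840.00, centroid at (6.00, 35.00).
horizontal leg: A = 95 × 12 = 1140.00, centroid at (59.50, 6.00).
ΣA = 1980.00 mm²
ΣAx_c = (840.00)(6.00) + (1140.00)(59.50) = 72870.00 mm³
ΣAy_c = (840.00)(35.00) + (1140.00)(6.00) = 36240.00 mm³
x_c = 72870.00 / 1980.00 = 36.80 mm
y_c = 36240.00 / 1980.00 = 18.30 mm

x_c = 36.80 mm, y_c = 18.30 mm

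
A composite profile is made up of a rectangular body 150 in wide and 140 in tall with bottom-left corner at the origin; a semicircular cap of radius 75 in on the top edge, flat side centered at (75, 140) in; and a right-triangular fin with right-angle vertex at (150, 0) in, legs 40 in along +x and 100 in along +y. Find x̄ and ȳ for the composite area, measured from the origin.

x̄ = 80.55 in, ȳ = 95.96 in

rectangular body: A = 150 × 140 = 21000.00, centroid at (75.00, 70.00).
semicircular top: A = ½π·75² = 8835.73, centroid at (75.00, 171.83).
triangular fin: A = ½·40·100 = 2000.00, centroid at (163.33, 33.33).
ΣA = 31835.73 in², ΣAx̄ = 2564346.37 in³, ΣAȳ = 3054918.77 in³.
x̄ = 2564346.37/31835.73 = 80.55 in; ȳ = 3054918.77/31835.73 = 95.96 in.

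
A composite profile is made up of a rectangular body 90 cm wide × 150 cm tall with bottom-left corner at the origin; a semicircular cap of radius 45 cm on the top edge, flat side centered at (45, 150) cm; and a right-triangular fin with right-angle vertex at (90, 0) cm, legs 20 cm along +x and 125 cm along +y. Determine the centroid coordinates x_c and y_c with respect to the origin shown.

x_c = 48.60 cm, y_c = 89.37 cm

Part | A | x̄ᵢ | ȳᵢ | A·x̄ᵢ | A·ȳᵢ
rectangular body | 13500.00 | 45.00 | 75.00 | 607500.00 | 1012500.00
semicircular top | 3180.86 | 45.00 | 169.10 | 143138.82 | 537879.38
triangular fin | 1250.00 | 96.67 | 41.67 | 120833.33 | 52083.33
Σ | 17930.86 |  |  | 871472.15 | 1602462.72
x_c = 871472.15 / 17930.86 = 48.60 cm
y_c = 1602462.72 / 17930.86 = 89.37 cm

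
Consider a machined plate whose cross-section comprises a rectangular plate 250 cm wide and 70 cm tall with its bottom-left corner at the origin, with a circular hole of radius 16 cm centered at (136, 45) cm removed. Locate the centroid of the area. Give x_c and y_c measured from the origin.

x_c = 124.47 cm, y_c = 34.52 cm

Part | A | x̄ᵢ | ȳᵢ | A·x̄ᵢ | A·ȳᵢ
plate | 17500.00 | 125.00 | 35.00 | 2187500.00 | 612500.00
hole | -804.25 | 136.00 | 45.00 | -109377.69 | -36191.15
Σ | 16695.75 |  |  | 2078122.31 | 576308.85
x_c = 2078122.31 / 16695.75 = 124.47 cm
y_c = 576308.85 / 16695.75 = 34.52 cm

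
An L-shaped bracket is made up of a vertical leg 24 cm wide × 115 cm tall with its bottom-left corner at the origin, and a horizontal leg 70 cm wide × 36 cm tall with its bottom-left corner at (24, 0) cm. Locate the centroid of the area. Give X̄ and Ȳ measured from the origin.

X̄ = 34.43 cm, Ȳ = 38.65 cm

Part | A | x̄ᵢ | ȳᵢ | A·x̄ᵢ | A·ȳᵢ
vertical leg | 2760.00 | 12.00 | 57.50 | 33120.00 | 158700.00
horizontal leg | 2520.00 | 59.00 | 18.00 | 148680.00 | 45360.00
Σ | 5280.00 |  |  | 181800.00 | 204060.00
X̄ = 181800.00 / 5280.00 = 34.43 cm
Ȳ = 204060.00 / 5280.00 = 38.65 cm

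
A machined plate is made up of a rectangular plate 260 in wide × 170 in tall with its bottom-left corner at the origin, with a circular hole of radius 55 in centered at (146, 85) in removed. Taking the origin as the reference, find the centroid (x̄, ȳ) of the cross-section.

x̄ = 125.62 in, ȳ = 85.00 in

plate: A = 260 × 170 = 44200.00, centroid at (130.00, 85.00).
hole: A = −π·55² = -9503.32, centroid at (146.00, 85.00).
ΣA = 34696.68 in², ΣAx̄ = 4358515.60 in³, ΣAȳ = 2949217.99 in³.
x̄ = 4358515.60/34696.68 = 125.62 in; ȳ = 2949217.99/34696.68 = 85.00 in.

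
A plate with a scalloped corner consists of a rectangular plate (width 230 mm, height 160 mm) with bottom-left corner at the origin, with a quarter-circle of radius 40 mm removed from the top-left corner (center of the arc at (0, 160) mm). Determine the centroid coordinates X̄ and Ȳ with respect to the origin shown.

plate: A = 230 × 160 = 36800.00, centroid at (115.00, 80.00).
removed quarter-circle: A = −¼π·40² = -1256.64, centroid at (16.98, 143.02).
ΣA = 35543.36 mm²
ΣAX̄ = (36800.00)(115.00) + (-1256.64)(16.98) = 4210666.67 mm³
ΣAȲ = (36800.00)(80.00) + (-1256.64)(143.02) = 2764271.40 mm³
X̄ = 4210666.67 / 35543.36 = 118.47 mm
Ȳ = 2764271.40 / 35543.36 = 77.77 mm

X̄ = 118.47 mm, Ȳ = 77.77 mm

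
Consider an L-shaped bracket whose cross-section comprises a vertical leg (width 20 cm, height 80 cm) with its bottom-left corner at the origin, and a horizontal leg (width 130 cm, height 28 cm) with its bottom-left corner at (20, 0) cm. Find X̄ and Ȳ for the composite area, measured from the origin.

X̄ = 62.10 cm, Ȳ = 21.94 cm

Part | A | x̄ᵢ | ȳᵢ | A·x̄ᵢ | A·ȳᵢ
vertical leg | 1600.00 | 10.00 | 40.00 | 16000.00 | 64000.00
horizontal leg | 3640.00 | 85.00 | 14.00 | 309400.00 | 50960.00
Σ | 5240.00 |  |  | 325400.00 | 114960.00
X̄ = 325400.00 / 5240.00 = 62.10 cm
Ȳ = 114960.00 / 5240.00 = 21.94 cm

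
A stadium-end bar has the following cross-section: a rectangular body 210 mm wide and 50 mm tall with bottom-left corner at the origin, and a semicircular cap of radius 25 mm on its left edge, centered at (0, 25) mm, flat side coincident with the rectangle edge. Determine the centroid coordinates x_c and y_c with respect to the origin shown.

x_c = 95.11 mm, y_c = 25.00 mm

Part | A | x̄ᵢ | ȳᵢ | A·x̄ᵢ | A·ȳᵢ
rectangular body | 10500.00 | 105.00 | 25.00 | 1102500.00 | 262500.00
semicircular end | 981.75 | -10.61 | 25.00 | -10416.67 | 24543.69
Σ | 11481.75 |  |  | 1092083.33 | 287043.69
x_c = 1092083.33 / 11481.75 = 95.11 mm
y_c = 287043.69 / 11481.75 = 25.00 mm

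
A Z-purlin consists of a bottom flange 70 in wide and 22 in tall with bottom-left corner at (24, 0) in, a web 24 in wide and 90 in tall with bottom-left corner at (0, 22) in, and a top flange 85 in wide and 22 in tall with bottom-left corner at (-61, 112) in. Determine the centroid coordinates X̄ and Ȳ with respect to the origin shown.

bottom flange: A = 70 × 22 = 1540.00, centroid at (59.00, 11.00).
web: A = 24 × 90 = 2160.00, centroid at (12.00, 67.00).
top flange: A = 85 × 22 = 1870.00, centroid at (-18.50, 123.00).
ΣA = 5570.00 in², ΣAX̄ = 82185.00 in³, ΣAȲ = 391670.00 in³.
X̄ = 82185.00/5570.00 = 14.75 in; Ȳ = 391670.00/5570.00 = 70.32 in.

X̄ = 14.75 in, Ȳ = 70.32 in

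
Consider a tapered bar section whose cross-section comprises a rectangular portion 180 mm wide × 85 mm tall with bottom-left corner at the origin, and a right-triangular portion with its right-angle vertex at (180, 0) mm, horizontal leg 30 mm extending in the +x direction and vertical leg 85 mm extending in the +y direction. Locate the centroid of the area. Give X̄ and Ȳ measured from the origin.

X̄ = 97.69 mm, Ȳ = 41.41 mm

Part | A | x̄ᵢ | ȳᵢ | A·x̄ᵢ | A·ȳᵢ
rectangular portion | 15300.00 | 90.00 | 42.50 | 1377000.00 | 650250.00
triangular portion | 1275.00 | 190.00 | 28.33 | 242250.00 | 36125.00
Σ | 16575.00 |  |  | 1619250.00 | 686375.00
X̄ = 1619250.00 / 16575.00 = 97.69 mm
Ȳ = 686375.00 / 16575.00 = 41.41 mm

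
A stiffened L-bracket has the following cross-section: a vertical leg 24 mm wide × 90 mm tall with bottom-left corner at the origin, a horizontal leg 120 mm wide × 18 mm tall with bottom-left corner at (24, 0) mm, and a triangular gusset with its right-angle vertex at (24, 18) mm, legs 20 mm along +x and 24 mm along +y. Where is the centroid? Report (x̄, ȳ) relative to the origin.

x̄ = 47.09 mm, ȳ = 26.95 mm

Part | A | x̄ᵢ | ȳᵢ | A·x̄ᵢ | A·ȳᵢ
vertical leg | 2160.00 | 12.00 | 45.00 | 25920.00 | 97200.00
horizontal leg | 2160.00 | 84.00 | 9.00 | 181440.00 | 19440.00
gusset | 240.00 | 30.67 | 26.00 | 7360.00 | 6240.00
Σ | 4560.00 |  |  | 214720.00 | 122880.00
x̄ = 214720.00 / 4560.00 = 47.09 mm
ȳ = 122880.00 / 4560.00 = 26.95 mm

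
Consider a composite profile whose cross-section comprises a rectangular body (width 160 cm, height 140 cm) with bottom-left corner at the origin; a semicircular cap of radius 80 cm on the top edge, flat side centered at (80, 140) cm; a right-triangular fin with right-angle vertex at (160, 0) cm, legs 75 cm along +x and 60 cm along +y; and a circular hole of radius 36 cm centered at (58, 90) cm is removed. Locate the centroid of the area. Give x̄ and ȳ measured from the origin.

x̄ = 90.64 cm, ȳ = 97.79 cm

rectangular body: A = 160 × 140 = 22400.00, centroid at (80.00, 70.00).
semicircular top: A = ½π·80² = 10053.10, centroid at (80.00, 173.95).
triangular fin: A = ½·75·60 = 2250.00, centroid at (185.00, 20.00).
hole: A = −π·36² = -4071.50, centroid at (58.00, 90.00).
ΣA = 30631.59 cm²
ΣAx̄ = (22400.00)(80.00) + (10053.10)(80.00) + (2250.00)(185.00) + (-4071.50)(58.00) = 2776350.48 cm³
ΣAȳ = (22400.00)(70.00) + (10053.10)(173.95) + (2250.00)(20.00) + (-4071.50)(90.00) = 2995331.48 cm³
x̄ = 2776350.48 / 30631.59 = 90.64 cm
ȳ = 2995331.48 / 30631.59 = 97.79 cm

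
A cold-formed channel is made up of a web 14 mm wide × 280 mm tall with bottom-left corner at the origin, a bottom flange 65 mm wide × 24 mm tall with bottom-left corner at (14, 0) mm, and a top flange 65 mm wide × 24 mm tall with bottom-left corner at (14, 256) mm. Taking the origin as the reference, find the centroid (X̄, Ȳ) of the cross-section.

web: A = 14 × 280 = 3920.00, centroid at (7.00, 140.00).
bottom flange: A = 65 × 24 = 1560.00, centroid at (46.50, 12.00).
top flange: A = 65 × 24 = 1560.00, centroid at (46.50, 268.00).
ΣA = 7040.00 mm², ΣAX̄ = 172520.00 mm³, ΣAȲ = 985600.00 mm³.
X̄ = 172520.00/7040.00 = 24.51 mm; Ȳ = 985600.00/7040.00 = 140.00 mm.

X̄ = 24.51 mm, Ȳ = 140.00 mm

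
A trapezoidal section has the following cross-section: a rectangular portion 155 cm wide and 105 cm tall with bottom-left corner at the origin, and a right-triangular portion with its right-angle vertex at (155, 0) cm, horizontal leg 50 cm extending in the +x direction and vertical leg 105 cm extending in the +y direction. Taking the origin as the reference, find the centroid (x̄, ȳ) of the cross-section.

x̄ = 90.58 cm, ȳ = 50.07 cm

Part | A | x̄ᵢ | ȳᵢ | A·x̄ᵢ | A·ȳᵢ
rectangular portion | 16275.00 | 77.50 | 52.50 | 1261312.50 | 854437.50
triangular portion | 2625.00 | 171.67 | 35.00 | 450625.00 | 91875.00
Σ | 18900.00 |  |  | 1711937.50 | 946312.50
x̄ = 1711937.50 / 18900.00 = 90.58 cm
ȳ = 946312.50 / 18900.00 = 50.07 cm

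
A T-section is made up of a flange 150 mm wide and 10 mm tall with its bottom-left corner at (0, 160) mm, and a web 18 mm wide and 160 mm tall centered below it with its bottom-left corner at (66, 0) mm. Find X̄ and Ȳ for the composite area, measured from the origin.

web: A = 18 × 160 = 2880.00, centroid at (75.00, 80.00).
flange: A = 150 × 10 = 1500.00, centroid at (75.00, 165.00).
ΣA = 4380.00 mm²
ΣAX̄ = (2880.00)(75.00) + (1500.00)(75.00) = 328500.00 mm³
ΣAȲ = (2880.00)(80.00) + (1500.00)(165.00) = 477900.00 mm³
X̄ = 328500.00 / 4380.00 = 75.00 mm
Ȳ = 477900.00 / 4380.00 = 109.11 mm

X̄ = 75.00 mm, Ȳ = 109.11 mm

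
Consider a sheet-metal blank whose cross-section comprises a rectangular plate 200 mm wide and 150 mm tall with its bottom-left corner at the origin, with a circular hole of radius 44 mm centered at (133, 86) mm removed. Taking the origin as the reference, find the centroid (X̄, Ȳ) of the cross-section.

plate: A = 200 × 150 = 30000.00, centroid at (100.00, 75.00).
hole: A = −π·44² = -6082.12, centroid at (133.00, 86.00).
ΣA = 23917.88 mm², ΣAX̄ = 2191077.59 mm³, ΣAȲ = 1726937.39 mm³.
X̄ = 2191077.59/23917.88 = 91.61 mm; Ȳ = 1726937.39/23917.88 = 72.20 mm.

X̄ = 91.61 mm, Ȳ = 72.20 mm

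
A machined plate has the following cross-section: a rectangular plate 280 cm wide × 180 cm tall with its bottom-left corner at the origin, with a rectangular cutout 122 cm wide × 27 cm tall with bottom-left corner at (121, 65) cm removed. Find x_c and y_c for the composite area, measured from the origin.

x_c = 137.06 cm, y_c = 90.80 cm

plate: A = 280 × 180 = 50400.00, centroid at (140.00, 90.00).
hole: A = −(122 × 27) = -3294.00, centroid at (182.00, 78.50).
ΣA = 47106.00 cm², ΣAx_c = 6456492.00 cm³, ΣAy_c = 4277421.00 cm³.
x_c = 6456492.00/47106.00 = 137.06 cm; y_c = 4277421.00/47106.00 = 90.80 cm.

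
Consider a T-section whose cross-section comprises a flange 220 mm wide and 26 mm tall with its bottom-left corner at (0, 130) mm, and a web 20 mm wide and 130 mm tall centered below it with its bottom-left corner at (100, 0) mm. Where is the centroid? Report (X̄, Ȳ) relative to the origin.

Part | A | x̄ᵢ | ȳᵢ | A·x̄ᵢ | A·ȳᵢ
web | 2600.00 | 110.00 | 65.00 | 286000.00 | 169000.00
flange | 5720.00 | 110.00 | 143.00 | 629200.00 | 817960.00
Σ | 8320.00 |  |  | 915200.00 | 986960.00
X̄ = 915200.00 / 8320.00 = 110.00 mm
Ȳ = 986960.00 / 8320.00 = 118.62 mm

X̄ = 110.00 mm, Ȳ = 118.62 mm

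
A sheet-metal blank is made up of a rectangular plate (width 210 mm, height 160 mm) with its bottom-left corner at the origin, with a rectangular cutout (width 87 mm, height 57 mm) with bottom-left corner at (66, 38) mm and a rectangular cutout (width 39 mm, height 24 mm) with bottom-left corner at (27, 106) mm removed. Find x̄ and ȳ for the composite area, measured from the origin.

x̄ = 106.17 mm, ȳ = 81.13 mm

plate: A = 210 × 160 = 33600.00, centroid at (105.00, 80.00).
hole 1: A = −(87 × 57) = -4959.00, centroid at (109.50, 66.50).
hole 2: A = −(39 × 24) = -936.00, centroid at (46.50, 118.00).
ΣA = 27705.00 mm², ΣAx̄ = 2941465.50 mm³, ΣAȳ = 2247778.50 mm³.
x̄ = 2941465.50/27705.00 = 106.17 mm; ȳ = 2247778.50/27705.00 = 81.13 mm.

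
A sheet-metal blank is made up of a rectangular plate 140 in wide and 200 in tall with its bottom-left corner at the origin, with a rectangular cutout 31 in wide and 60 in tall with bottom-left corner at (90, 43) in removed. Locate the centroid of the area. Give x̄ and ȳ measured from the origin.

x̄ = 67.47 in, ȳ = 101.92 in

Part | A | x̄ᵢ | ȳᵢ | A·x̄ᵢ | A·ȳᵢ
plate | 28000.00 | 70.00 | 100.00 | 1960000.00 | 2800000.00
hole | -1860.00 | 105.50 | 73.00 | -196230.00 | -135780.00
Σ | 26140.00 |  |  | 1763770.00 | 2664220.00
x̄ = 1763770.00 / 26140.00 = 67.47 in
ȳ = 2664220.00 / 26140.00 = 101.92 in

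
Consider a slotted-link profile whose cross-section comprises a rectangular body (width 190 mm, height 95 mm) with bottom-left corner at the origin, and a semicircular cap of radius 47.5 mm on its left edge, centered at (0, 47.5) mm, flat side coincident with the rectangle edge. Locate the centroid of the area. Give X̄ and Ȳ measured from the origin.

X̄ = 76.10 mm, Ȳ = 47.50 mm

Part | A | x̄ᵢ | ȳᵢ | A·x̄ᵢ | A·ȳᵢ
rectangular body | 18050.00 | 95.00 | 47.50 | 1714750.00 | 857375.00
semicircular end | 3544.11 | -20.16 | 47.50 | -71447.92 | 168345.19
Σ | 21594.11 |  |  | 1643302.08 | 1025720.19
X̄ = 1643302.08 / 21594.11 = 76.10 mm
Ȳ = 1025720.19 / 21594.11 = 47.50 mm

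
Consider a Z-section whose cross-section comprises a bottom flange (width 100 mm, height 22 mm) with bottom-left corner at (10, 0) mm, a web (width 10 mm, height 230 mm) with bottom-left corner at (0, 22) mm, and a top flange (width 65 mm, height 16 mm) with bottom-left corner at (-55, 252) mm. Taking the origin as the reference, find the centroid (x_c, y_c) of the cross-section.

x_c = 21.68 mm, y_c = 110.05 mm

bottom flange: A = 100 × 22 = 2200.00, centroid at (60.00, 11.00).
web: A = 10 × 230 = 2300.00, centroid at (5.00, 137.00).
top flange: A = 65 × 16 = 1040.00, centroid at (-22.50, 260.00).
ΣA = 5540.00 mm², ΣAx_c = 120100.00 mm³, ΣAy_c = 609700.00 mm³.
x_c = 120100.00/5540.00 = 21.68 mm; y_c = 609700.00/5540.00 = 110.05 mm.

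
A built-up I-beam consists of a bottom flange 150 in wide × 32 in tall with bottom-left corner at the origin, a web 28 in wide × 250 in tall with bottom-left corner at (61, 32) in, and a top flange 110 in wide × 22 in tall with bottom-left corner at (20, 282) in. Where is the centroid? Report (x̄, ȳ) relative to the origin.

bottom flange: A = 150 × 32 = 4800.00, centroid at (75.00, 16.00).
web: A = 28 × 250 = 7000.00, centroid at (75.00, 157.00).
top flange: A = 110 × 22 = 2420.00, centroid at (75.00, 293.00).
ΣA = 14220.00 in²
ΣAx̄ = (4800.00)(75.00) + (7000.00)(75.00) + (2420.00)(75.00) = 1066500.00 in³
ΣAȳ = (4800.00)(16.00) + (7000.00)(157.00) + (2420.00)(293.00) = 1884860.00 in³
x̄ = 1066500.00 / 14220.00 = 75.00 in
ȳ = 1884860.00 / 14220.00 = 132.55 in

x̄ = 75.00 in, ȳ = 132.55 in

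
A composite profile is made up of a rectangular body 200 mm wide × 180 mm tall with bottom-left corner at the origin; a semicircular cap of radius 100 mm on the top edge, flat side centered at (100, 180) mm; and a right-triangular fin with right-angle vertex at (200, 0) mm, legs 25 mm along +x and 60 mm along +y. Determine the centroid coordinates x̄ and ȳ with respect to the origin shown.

rectangular body: A = 200 × 180 = 36000.00, centroid at (100.00, 90.00).
semicircular top: A = ½π·100² = 15707.96, centroid at (100.00, 222.44).
triangular fin: A = ½·25·60 = 750.00, centroid at (208.33, 20.00).
ΣA = 52457.96 mm², ΣAx̄ = 5327046.33 mm³, ΣAȳ = 6749100.05 mm³.
x̄ = 5327046.33/52457.96 = 101.55 mm; ȳ = 6749100.05/52457.96 = 128.66 mm.

x̄ = 101.55 mm, ȳ = 128.66 mm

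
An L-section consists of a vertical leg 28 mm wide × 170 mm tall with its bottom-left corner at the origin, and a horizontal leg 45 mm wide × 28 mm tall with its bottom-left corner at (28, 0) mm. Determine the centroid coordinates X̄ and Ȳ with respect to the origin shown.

X̄ = 21.64 mm, Ȳ = 70.14 mm

vertical leg: A = 28 × 170 = 4760.00, centroid at (14.00, 85.00).
horizontal leg: A = 45 × 28 = 1260.00, centroid at (50.50, 14.00).
ΣA = 6020.00 mm², ΣAX̄ = 130270.00 mm³, ΣAȲ = 422240.00 mm³.
X̄ = 130270.00/6020.00 = 21.64 mm; Ȳ = 422240.00/6020.00 = 70.14 mm.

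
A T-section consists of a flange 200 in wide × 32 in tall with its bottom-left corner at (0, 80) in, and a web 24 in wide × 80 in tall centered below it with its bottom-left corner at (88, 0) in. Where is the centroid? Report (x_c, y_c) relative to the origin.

web: A = 24 × 80 = 1920.00, centroid at (100.00, 40.00).
flange: A = 200 × 32 = 6400.00, centroid at (100.00, 96.00).
ΣA = 8320.00 in²
ΣAx_c = (1920.00)(100.00) + (6400.00)(100.00) = 832000.00 in³
ΣAy_c = (1920.00)(40.00) + (6400.00)(96.00) = 691200.00 in³
x_c = 832000.00 / 8320.00 = 100.00 in
y_c = 691200.00 / 8320.00 = 83.08 in

x_c = 100.00 in, y_c = 83.08 in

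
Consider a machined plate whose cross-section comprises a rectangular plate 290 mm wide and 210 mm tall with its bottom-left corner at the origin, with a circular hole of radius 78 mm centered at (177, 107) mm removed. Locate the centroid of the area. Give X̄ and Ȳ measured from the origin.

Part | A | x̄ᵢ | ȳᵢ | A·x̄ᵢ | A·ȳᵢ
plate | 60900.00 | 145.00 | 105.00 | 8830500.00 | 6394500.00
hole | -19113.45 | 177.00 | 107.00 | -3383080.60 | -2045139.12
Σ | 41786.55 |  |  | 5447419.40 | 4349360.88
X̄ = 5447419.40 / 41786.55 = 130.36 mm
Ȳ = 4349360.88 / 41786.55 = 104.09 mm

X̄ = 130.36 mm, Ȳ = 104.09 mm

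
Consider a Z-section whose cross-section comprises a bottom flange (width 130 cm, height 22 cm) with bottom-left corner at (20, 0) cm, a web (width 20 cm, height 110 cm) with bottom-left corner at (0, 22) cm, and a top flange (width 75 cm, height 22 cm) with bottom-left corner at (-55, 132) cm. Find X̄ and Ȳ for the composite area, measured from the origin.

X̄ = 35.20 cm, Ȳ = 65.10 cm

bottom flange: A = 130 × 22 = 2860.00, centroid at (85.00, 11.00).
web: A = 20 × 110 = 2200.00, centroid at (10.00, 77.00).
top flange: A = 75 × 22 = 1650.00, centroid at (-17.50, 143.00).
ΣA = 6710.00 cm², ΣAX̄ = 236225.00 cm³, ΣAȲ = 436810.00 cm³.
X̄ = 236225.00/6710.00 = 35.20 cm; Ȳ = 436810.00/6710.00 = 65.10 cm.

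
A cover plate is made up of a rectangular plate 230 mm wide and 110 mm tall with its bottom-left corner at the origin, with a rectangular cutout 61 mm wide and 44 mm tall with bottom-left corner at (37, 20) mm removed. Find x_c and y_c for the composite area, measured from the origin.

plate: A = 230 × 110 = 25300.00, centroid at (115.00, 55.00).
hole: A = −(61 × 44) = -2684.00, centroid at (67.50, 42.00).
ΣA = 22616.00 mm²
ΣAx_c = (25300.00)(115.00) + (-2684.00)(67.50) = 2728330.00 mm³
ΣAy_c = (25300.00)(55.00) + (-2684.00)(42.00) = 1278772.00 mm³
x_c = 2728330.00 / 22616.00 = 120.64 mm
y_c = 1278772.00 / 22616.00 = 56.54 mm

x_c = 120.64 mm, y_c = 56.54 mm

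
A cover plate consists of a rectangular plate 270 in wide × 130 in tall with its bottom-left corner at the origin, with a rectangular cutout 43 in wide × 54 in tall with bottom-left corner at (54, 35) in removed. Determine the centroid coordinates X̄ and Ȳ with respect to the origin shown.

X̄ = 139.21 in, Ȳ = 65.21 in

Part | A | x̄ᵢ | ȳᵢ | A·x̄ᵢ | A·ȳᵢ
plate | 35100.00 | 135.00 | 65.00 | 4738500.00 | 2281500.00
hole | -2322.00 | 75.50 | 62.00 | -175311.00 | -143964.00
Σ | 32778.00 |  |  | 4563189.00 | 2137536.00
X̄ = 4563189.00 / 32778.00 = 139.21 in
Ȳ = 2137536.00 / 32778.00 = 65.21 in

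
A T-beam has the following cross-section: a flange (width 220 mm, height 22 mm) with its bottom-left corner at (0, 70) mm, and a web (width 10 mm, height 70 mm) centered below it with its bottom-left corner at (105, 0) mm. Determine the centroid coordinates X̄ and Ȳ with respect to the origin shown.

web: A = 10 × 70 = 700.00, centroid at (110.00, 35.00).
flange: A = 220 × 22 = 4840.00, centroid at (110.00, 81.00).
ΣA = 5540.00 mm², ΣAX̄ = 609400.00 mm³, ΣAȲ = 416540.00 mm³.
X̄ = 609400.00/5540.00 = 110.00 mm; Ȳ = 416540.00/5540.00 = 75.19 mm.

X̄ = 110.00 mm, Ȳ = 75.19 mm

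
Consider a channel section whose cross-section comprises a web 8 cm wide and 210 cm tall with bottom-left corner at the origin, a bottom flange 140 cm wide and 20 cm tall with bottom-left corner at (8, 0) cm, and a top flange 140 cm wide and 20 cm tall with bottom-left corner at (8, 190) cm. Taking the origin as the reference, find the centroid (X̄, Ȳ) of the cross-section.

web: A = 8 × 210 = 1680.00, centroid at (4.00, 105.00).
bottom flange: A = 140 × 20 = 2800.00, centroid at (78.00, 10.00).
top flange: A = 140 × 20 = 2800.00, centroid at (78.00, 200.00).
ΣA = 7280.00 cm², ΣAX̄ = 443520.00 cm³, ΣAȲ = 764400.00 cm³.
X̄ = 443520.00/7280.00 = 60.92 cm; Ȳ = 764400.00/7280.00 = 105.00 cm.

X̄ = 60.92 cm, Ȳ = 105.00 cm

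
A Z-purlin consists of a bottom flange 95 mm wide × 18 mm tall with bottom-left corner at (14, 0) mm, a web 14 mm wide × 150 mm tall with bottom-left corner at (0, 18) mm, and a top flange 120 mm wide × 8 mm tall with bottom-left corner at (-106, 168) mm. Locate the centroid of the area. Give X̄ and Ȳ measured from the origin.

Part | A | x̄ᵢ | ȳᵢ | A·x̄ᵢ | A·ȳᵢ
bottom flange | 1710.00 | 61.50 | 9.00 | 105165.00 | 15390.00
web | 2100.00 | 7.00 | 93.00 | 14700.00 | 195300.00
top flange | 960.00 | -46.00 | 172.00 | -44160.00 | 165120.00
Σ | 4770.00 |  |  | 75705.00 | 375810.00
X̄ = 75705.00 / 4770.00 = 15.87 mm
Ȳ = 375810.00 / 4770.00 = 78.79 mm

X̄ = 15.87 mm, Ȳ = 78.79 mm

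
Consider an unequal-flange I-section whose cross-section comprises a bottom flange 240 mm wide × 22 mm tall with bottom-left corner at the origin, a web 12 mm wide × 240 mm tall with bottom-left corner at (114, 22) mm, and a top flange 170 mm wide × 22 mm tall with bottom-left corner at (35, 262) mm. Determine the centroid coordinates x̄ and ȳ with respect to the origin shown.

x̄ = 120.00 mm, ȳ = 125.05 mm

bottom flange: A = 240 × 22 = 5280.00, centroid at (120.00, 11.00).
web: A = 12 × 240 = 2880.00, centroid at (120.00, 142.00).
top flange: A = 170 × 22 = 3740.00, centroid at (120.00, 273.00).
ΣA = 11900.00 mm², ΣAx̄ = 1428000.00 mm³, ΣAȳ = 1488060.00 mm³.
x̄ = 1428000.00/11900.00 = 120.00 mm; ȳ = 1488060.00/11900.00 = 125.05 mm.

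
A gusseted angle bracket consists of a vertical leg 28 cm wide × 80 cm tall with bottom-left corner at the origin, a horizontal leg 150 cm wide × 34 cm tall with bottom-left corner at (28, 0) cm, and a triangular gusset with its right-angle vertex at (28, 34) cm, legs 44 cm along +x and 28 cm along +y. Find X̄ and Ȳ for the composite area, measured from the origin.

vertical leg: A = 28 × 80 = 2240.00, centroid at (14.00, 40.00).
horizontal leg: A = 150 × 34 = 5100.00, centroid at (103.00, 17.00).
gusset: A = ½·44·28 = 616.00, centroid at (42.67, 43.33).
ΣA = 7956.00 cm², ΣAX̄ = 582942.67 cm³, ΣAȲ = 202993.33 cm³.
X̄ = 582942.67/7956.00 = 73.27 cm; Ȳ = 202993.33/7956.00 = 25.51 cm.

X̄ = 73.27 cm, Ȳ = 25.51 cm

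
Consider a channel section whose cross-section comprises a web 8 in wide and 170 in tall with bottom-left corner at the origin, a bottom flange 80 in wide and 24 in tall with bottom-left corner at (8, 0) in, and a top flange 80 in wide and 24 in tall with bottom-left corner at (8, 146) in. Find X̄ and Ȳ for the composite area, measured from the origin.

Part | A | x̄ᵢ | ȳᵢ | A·x̄ᵢ | A·ȳᵢ
web | 1360.00 | 4.00 | 85.00 | 5440.00 | 115600.00
bottom flange | 1920.00 | 48.00 | 12.00 | 92160.00 | 23040.00
top flange | 1920.00 | 48.00 | 158.00 | 92160.00 | 303360.00
Σ | 5200.00 |  |  | 189760.00 | 442000.00
X̄ = 189760.00 / 5200.00 = 36.49 in
Ȳ = 442000.00 / 5200.00 = 85.00 in

X̄ = 36.49 in, Ȳ = 85.00 in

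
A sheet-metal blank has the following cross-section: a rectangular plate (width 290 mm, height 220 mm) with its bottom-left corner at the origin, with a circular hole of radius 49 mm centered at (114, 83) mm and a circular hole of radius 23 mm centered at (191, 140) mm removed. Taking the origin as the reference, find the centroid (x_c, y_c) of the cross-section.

x_c = 147.88 mm, y_c = 112.82 mm

Part | A | x̄ᵢ | ȳᵢ | A·x̄ᵢ | A·ȳᵢ
plate | 63800.00 | 145.00 | 110.00 | 9251000.00 | 7018000.00
hole 1 | -7542.96 | 114.00 | 83.00 | -859897.89 | -626066.01
hole 2 | -1661.90 | 191.00 | 140.00 | -317423.38 | -232666.35
Σ | 54595.13 |  |  | 8073678.73 | 6159267.64
x_c = 8073678.73 / 54595.13 = 147.88 mm
y_c = 6159267.64 / 54595.13 = 112.82 mm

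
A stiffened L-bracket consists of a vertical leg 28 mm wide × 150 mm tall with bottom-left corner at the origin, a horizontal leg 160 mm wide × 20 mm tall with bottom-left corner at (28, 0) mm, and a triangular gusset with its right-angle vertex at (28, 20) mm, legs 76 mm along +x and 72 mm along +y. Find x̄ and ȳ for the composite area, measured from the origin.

x̄ = 54.29 mm, ȳ = 46.11 mm

vertical leg: A = 28 × 150 = 4200.00, centroid at (14.00, 75.00).
horizontal leg: A = 160 × 20 = 3200.00, centroid at (108.00, 10.00).
gusset: A = ½·76·72 = 2736.00, centroid at (53.33, 44.00).
ΣA = 10136.00 mm²
ΣAx̄ = (4200.00)(14.00) + (3200.00)(108.00) + (2736.00)(53.33) = 550320.00 mm³
ΣAȳ = (4200.00)(75.00) + (3200.00)(10.00) + (2736.00)(44.00) = 467384.00 mm³
x̄ = 550320.00 / 10136.00 = 54.29 mm
ȳ = 467384.00 / 10136.00 = 46.11 mm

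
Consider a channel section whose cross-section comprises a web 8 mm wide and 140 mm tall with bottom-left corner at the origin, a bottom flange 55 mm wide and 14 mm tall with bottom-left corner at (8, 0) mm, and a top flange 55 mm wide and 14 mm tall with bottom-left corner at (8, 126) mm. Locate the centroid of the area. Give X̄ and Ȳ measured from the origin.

web: A = 8 × 140 = 1120.00, centroid at (4.00, 70.00).
bottom flange: A = 55 × 14 = 770.00, centroid at (35.50, 7.00).
top flange: A = 55 × 14 = 770.00, centroid at (35.50, 133.00).
ΣA = 2660.00 mm², ΣAX̄ = 59150.00 mm³, ΣAȲ = 186200.00 mm³.
X̄ = 59150.00/2660.00 = 22.24 mm; Ȳ = 186200.00/2660.00 = 70.00 mm.

X̄ = 22.24 mm, Ȳ = 70.00 mm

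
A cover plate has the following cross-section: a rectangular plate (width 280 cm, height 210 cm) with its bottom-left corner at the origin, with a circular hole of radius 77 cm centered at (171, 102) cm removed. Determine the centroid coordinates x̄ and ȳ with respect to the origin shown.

x̄ = 125.63 cm, ȳ = 106.39 cm

Part | A | x̄ᵢ | ȳᵢ | A·x̄ᵢ | A·ȳᵢ
plate | 58800.00 | 140.00 | 105.00 | 8232000.00 | 6174000.00
hole | -18626.50 | 171.00 | 102.00 | -3185131.99 | -1899903.29
Σ | 40173.50 |  |  | 5046868.01 | 4274096.71
x̄ = 5046868.01 / 40173.50 = 125.63 cm
ȳ = 4274096.71 / 40173.50 = 106.39 cm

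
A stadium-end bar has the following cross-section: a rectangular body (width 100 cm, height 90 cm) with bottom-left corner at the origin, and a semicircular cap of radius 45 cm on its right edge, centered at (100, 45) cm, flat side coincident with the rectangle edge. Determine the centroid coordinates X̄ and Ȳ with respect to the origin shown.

X̄ = 68.04 cm, Ȳ = 45.00 cm

rectangular body: A = 100 × 90 = 9000.00, centroid at (50.00, 45.00).
semicircular end: A = ½π·45² = 3180.86, centroid at (119.10, 45.00).
ΣA = 12180.86 cm², ΣAX̄ = 828836.26 cm³, ΣAȲ = 548138.82 cm³.
X̄ = 828836.26/12180.86 = 68.04 cm; Ȳ = 548138.82/12180.86 = 45.00 cm.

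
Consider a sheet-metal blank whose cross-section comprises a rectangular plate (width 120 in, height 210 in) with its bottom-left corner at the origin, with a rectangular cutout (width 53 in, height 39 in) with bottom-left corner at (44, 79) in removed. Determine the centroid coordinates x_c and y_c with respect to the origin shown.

x_c = 59.06 in, y_c = 105.58 in

plate: A = 120 × 210 = 25200.00, centroid at (60.00, 105.00).
hole: A = −(53 × 39) = -2067.00, centroid at (70.50, 98.50).
ΣA = 23133.00 in², ΣAx_c = 1366276.50 in³, ΣAy_c = 2442400.50 in³.
x_c = 1366276.50/23133.00 = 59.06 in; y_c = 2442400.50/23133.00 = 105.58 in.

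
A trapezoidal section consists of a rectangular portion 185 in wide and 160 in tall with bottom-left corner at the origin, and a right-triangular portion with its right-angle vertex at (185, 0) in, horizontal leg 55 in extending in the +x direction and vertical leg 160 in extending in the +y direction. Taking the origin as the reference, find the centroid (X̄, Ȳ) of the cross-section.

X̄ = 106.84 in, Ȳ = 76.55 in

rectangular portion: A = 185 × 160 = 29600.00, centroid at (92.50, 80.00).
triangular portion: A = ½·55·160 = 4400.00, centroid at (203.33, 53.33).
ΣA = 34000.00 in²
ΣAX̄ = (29600.00)(92.50) + (4400.00)(203.33) = 3632666.67 in³
ΣAȲ = (29600.00)(80.00) + (4400.00)(53.33) = 2602666.67 in³
X̄ = 3632666.67 / 34000.00 = 106.84 in
Ȳ = 2602666.67 / 34000.00 = 76.55 in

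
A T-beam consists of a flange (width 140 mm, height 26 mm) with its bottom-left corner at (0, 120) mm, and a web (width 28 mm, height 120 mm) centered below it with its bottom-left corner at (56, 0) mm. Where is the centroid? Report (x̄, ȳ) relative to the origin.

x̄ = 70.00 mm, ȳ = 97.96 mm

web: A = 28 × 120 = 3360.00, centroid at (70.00, 60.00).
flange: A = 140 × 26 = 3640.00, centroid at (70.00, 133.00).
ΣA = 7000.00 mm²
ΣAx̄ = (3360.00)(70.00) + (3640.00)(70.00) = 490000.00 mm³
ΣAȳ = (3360.00)(60.00) + (3640.00)(133.00) = 685720.00 mm³
x̄ = 490000.00 / 7000.00 = 70.00 mm
ȳ = 685720.00 / 7000.00 = 97.96 mm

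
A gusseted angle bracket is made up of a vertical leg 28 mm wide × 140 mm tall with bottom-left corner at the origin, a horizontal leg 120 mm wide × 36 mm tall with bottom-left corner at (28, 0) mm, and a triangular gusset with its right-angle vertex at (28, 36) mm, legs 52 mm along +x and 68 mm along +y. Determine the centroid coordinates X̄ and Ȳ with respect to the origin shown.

X̄ = 51.48 mm, Ȳ = 45.55 mm

vertical leg: A = 28 × 140 = 3920.00, centroid at (14.00, 70.00).
horizontal leg: A = 120 × 36 = 4320.00, centroid at (88.00, 18.00).
gusset: A = ½·52·68 = 1768.00, centroid at (45.33, 58.67).
ΣA = 10008.00 mm²
ΣAX̄ = (3920.00)(14.00) + (4320.00)(88.00) + (1768.00)(45.33) = 515189.33 mm³
ΣAȲ = (3920.00)(70.00) + (4320.00)(18.00) + (1768.00)(58.67) = 455882.67 mm³
X̄ = 515189.33 / 10008.00 = 51.48 mm
Ȳ = 455882.67 / 10008.00 = 45.55 mm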